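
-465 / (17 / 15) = -6975 / 17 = -410.29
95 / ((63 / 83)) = 7885 / 63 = 125.16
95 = 95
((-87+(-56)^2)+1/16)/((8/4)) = 48785/32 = 1524.53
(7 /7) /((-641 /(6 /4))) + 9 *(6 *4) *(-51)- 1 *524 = -14794283 /1282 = -11540.00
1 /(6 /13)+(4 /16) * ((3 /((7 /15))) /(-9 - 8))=2959 /1428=2.07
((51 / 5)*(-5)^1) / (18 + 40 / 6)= -153 / 74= -2.07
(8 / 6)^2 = 16 / 9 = 1.78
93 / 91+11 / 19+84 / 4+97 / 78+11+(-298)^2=88838.84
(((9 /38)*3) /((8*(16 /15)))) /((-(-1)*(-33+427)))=0.00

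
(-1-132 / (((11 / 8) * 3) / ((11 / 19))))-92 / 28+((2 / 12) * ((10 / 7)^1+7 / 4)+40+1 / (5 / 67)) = 496639 / 15960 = 31.12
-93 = -93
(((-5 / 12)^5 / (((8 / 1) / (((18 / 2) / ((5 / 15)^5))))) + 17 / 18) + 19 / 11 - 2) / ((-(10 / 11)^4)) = 2980916917 / 737280000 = 4.04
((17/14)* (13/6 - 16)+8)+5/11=-7709/924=-8.34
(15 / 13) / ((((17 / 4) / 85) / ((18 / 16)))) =25.96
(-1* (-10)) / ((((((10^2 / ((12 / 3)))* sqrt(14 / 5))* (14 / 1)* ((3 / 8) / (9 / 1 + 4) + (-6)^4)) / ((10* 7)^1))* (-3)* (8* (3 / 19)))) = -247* sqrt(70) / 8491581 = -0.00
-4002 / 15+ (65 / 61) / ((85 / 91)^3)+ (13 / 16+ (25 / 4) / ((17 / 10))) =-31288368967 / 119877200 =-261.00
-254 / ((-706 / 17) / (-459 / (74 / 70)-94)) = -42193337 / 13061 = -3230.48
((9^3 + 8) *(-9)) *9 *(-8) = 477576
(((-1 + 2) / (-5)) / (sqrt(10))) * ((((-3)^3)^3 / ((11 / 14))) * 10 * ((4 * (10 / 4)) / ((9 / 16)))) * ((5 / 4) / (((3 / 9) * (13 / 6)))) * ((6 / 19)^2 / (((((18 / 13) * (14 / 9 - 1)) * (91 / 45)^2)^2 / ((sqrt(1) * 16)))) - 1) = -386930016983520 * sqrt(10) / 2992430441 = -408891.76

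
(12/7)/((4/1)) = 0.43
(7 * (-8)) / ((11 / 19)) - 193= -3187 / 11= -289.73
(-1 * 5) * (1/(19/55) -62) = 5615/19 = 295.53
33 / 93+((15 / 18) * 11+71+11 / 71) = 80.68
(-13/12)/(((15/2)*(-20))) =13/1800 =0.01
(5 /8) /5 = 1 /8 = 0.12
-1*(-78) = 78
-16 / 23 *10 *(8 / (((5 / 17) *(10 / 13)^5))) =-50495848 / 71875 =-702.55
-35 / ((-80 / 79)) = 553 / 16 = 34.56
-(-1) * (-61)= -61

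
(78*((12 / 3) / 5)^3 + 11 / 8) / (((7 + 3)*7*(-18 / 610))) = -2519971 / 126000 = -20.00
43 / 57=0.75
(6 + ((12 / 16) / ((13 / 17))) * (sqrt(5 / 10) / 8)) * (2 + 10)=153 * sqrt(2) / 208 + 72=73.04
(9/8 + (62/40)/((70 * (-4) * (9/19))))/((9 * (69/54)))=56111/579600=0.10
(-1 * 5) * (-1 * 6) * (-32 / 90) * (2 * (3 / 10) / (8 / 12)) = -48 / 5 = -9.60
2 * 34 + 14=82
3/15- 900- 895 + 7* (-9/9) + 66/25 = -1799.16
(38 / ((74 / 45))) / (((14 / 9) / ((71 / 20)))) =52.74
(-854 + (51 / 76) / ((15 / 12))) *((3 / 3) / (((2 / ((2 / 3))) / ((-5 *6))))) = 162158 / 19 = 8534.63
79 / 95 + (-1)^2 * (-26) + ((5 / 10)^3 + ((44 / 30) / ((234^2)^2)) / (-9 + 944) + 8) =-154736939073449 / 9078983532450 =-17.04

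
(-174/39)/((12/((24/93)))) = -116/1209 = -0.10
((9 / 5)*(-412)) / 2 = -1854 / 5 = -370.80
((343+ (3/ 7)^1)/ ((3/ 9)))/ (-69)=-2404/ 161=-14.93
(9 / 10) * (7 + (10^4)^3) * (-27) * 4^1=-486000000003402 / 5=-97200000000680.40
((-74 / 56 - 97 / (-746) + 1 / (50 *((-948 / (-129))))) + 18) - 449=-17829425377 / 41253800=-432.19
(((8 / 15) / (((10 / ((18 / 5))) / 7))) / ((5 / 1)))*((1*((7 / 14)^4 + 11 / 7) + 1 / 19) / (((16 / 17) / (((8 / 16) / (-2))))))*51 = -9334989 / 1520000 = -6.14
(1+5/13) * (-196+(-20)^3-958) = -164772/13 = -12674.77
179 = 179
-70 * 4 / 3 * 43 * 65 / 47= -782600 / 141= -5550.35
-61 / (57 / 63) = -1281 / 19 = -67.42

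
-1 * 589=-589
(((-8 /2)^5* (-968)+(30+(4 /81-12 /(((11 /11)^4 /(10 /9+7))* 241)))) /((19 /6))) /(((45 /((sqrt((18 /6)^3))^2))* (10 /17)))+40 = 328998326894 /1030275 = 319330.59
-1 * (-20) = 20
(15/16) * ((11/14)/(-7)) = -165/1568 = -0.11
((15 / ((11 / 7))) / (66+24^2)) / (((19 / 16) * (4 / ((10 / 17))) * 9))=700 / 3421539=0.00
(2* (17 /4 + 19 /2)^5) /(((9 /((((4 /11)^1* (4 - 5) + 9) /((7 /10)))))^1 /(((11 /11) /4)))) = 21732734375 /64512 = 336878.94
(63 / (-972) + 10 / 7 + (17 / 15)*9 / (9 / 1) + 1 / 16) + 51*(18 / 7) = 2021581 / 15120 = 133.70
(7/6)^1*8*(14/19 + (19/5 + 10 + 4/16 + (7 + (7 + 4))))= 29071/95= 306.01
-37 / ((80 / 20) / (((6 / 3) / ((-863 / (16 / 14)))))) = 148 / 6041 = 0.02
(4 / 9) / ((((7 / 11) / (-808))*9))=-62.70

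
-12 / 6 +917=915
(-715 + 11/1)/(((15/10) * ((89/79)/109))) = -12124288/267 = -45409.32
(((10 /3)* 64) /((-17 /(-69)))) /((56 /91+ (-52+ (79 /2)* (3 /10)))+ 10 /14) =-26790400 /1201101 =-22.30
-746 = -746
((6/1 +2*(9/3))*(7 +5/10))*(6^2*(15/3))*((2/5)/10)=648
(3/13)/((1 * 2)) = 0.12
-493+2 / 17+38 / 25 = -208829 / 425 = -491.36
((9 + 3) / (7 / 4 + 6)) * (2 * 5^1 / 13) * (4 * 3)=5760 / 403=14.29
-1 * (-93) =93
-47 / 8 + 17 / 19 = -757 / 152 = -4.98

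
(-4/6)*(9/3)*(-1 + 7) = -12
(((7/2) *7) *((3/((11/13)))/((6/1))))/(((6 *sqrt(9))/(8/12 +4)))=4459/1188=3.75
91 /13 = 7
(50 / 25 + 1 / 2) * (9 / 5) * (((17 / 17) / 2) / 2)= 9 / 8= 1.12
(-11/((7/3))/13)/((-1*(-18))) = -11/546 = -0.02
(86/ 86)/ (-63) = -1/ 63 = -0.02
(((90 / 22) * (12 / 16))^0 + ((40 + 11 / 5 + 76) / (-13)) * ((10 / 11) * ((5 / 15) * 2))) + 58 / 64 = -16493 / 4576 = -3.60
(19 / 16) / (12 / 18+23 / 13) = 39 / 80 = 0.49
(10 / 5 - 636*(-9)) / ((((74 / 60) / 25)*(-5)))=-858900 / 37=-23213.51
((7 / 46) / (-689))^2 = 49 / 1004509636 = 0.00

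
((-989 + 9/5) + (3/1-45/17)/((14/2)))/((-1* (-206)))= -293677/61285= -4.79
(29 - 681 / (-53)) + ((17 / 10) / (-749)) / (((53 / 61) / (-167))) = 16785999 / 396970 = 42.29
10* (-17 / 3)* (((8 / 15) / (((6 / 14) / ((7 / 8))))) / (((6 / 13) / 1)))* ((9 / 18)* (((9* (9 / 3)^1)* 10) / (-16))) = 54145 / 48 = 1128.02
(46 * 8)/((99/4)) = 1472/99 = 14.87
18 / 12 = 3 / 2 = 1.50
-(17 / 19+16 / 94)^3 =-1.21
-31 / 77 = -0.40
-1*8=-8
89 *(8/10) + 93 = 164.20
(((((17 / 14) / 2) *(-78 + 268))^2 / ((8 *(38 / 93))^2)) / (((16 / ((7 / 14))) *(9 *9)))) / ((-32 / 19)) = -0.29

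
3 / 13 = 0.23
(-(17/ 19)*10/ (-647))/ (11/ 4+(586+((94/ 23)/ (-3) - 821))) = -46920/ 792615761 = -0.00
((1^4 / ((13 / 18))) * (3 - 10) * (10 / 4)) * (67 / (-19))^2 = -1414035 / 4693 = -301.31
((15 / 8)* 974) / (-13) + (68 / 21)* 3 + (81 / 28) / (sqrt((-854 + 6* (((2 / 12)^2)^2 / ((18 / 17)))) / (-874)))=-127.84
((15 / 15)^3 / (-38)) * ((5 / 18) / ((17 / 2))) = -5 / 5814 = -0.00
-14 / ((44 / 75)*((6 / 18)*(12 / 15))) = -7875 / 88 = -89.49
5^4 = 625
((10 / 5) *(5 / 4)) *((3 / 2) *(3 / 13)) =45 / 52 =0.87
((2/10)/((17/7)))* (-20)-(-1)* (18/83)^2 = -187384/117113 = -1.60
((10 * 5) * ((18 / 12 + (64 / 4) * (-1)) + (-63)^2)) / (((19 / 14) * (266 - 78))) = 1384075 / 1786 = 774.96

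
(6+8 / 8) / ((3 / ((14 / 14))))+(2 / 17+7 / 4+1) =1061 / 204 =5.20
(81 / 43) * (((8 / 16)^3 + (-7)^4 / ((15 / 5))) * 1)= 1507.84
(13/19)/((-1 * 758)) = -13/14402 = -0.00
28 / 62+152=4726 / 31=152.45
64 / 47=1.36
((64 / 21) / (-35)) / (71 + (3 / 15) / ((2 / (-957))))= 128 / 36309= 0.00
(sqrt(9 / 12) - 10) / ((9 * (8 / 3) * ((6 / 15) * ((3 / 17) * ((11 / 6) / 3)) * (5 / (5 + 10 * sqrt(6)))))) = -85 * (1 + 2 * sqrt(6)) * (20 - sqrt(3)) / 176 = -52.04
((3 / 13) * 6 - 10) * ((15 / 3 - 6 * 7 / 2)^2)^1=-28672 / 13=-2205.54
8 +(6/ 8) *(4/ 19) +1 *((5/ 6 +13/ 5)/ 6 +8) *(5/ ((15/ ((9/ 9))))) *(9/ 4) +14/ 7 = 75637/ 4560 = 16.59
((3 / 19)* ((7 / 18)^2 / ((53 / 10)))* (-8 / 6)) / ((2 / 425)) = -104125 / 81567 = -1.28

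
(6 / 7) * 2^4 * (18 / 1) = 1728 / 7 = 246.86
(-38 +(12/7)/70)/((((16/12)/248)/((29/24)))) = -8535.00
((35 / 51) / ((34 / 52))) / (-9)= -910 / 7803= -0.12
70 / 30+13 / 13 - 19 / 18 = 41 / 18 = 2.28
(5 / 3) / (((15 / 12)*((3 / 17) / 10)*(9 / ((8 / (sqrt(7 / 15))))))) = 5440*sqrt(105) / 567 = 98.31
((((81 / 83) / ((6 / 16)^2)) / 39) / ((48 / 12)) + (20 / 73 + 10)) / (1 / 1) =812754 / 78767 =10.32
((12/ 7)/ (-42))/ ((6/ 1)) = -1/ 147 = -0.01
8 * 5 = 40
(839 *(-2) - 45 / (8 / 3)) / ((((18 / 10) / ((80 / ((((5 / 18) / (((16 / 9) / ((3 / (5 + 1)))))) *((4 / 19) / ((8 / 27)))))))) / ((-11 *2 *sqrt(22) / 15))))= 1450921472 *sqrt(22) / 729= 9335287.98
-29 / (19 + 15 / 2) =-58 / 53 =-1.09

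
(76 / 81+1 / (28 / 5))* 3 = 2533 / 756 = 3.35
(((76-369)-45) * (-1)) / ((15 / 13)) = 4394 / 15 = 292.93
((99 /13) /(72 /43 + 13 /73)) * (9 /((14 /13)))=2796849 /81410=34.36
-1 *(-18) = 18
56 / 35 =8 / 5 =1.60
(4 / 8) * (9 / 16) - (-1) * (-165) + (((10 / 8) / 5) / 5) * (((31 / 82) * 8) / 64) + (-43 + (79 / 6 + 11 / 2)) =-7440997 / 39360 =-189.05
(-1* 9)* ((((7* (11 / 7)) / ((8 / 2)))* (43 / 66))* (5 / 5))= -129 / 8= -16.12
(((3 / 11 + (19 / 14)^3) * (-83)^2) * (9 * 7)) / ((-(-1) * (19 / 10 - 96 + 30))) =-25941528405 / 1381996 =-18771.06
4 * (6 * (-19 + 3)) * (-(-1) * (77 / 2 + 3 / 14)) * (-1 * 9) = 936576 / 7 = 133796.57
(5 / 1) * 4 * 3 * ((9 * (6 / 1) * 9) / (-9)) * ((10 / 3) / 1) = -10800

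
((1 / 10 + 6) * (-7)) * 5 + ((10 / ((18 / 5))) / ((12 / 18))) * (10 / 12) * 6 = -578 / 3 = -192.67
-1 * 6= -6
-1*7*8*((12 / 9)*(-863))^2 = -667313024 / 9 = -74145891.56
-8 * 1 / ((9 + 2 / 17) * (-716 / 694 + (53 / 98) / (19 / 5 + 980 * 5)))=113395863504 / 133320559355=0.85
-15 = -15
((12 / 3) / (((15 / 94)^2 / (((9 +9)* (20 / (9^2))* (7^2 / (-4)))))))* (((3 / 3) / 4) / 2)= -432964 / 405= -1069.05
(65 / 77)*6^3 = 14040 / 77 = 182.34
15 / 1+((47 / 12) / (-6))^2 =79969 / 5184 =15.43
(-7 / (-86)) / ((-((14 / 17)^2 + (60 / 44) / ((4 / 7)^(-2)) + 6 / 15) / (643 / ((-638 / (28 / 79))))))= 0.02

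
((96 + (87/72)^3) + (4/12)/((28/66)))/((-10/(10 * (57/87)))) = -181193177/2806272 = -64.57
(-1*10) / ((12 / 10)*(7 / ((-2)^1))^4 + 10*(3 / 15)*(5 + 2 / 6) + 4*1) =-1200 / 23369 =-0.05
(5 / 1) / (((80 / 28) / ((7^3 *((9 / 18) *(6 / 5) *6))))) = 21609 / 10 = 2160.90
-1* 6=-6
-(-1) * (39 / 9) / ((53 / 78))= 338 / 53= 6.38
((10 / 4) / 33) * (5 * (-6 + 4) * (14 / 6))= -175 / 99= -1.77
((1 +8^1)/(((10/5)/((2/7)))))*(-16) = -144/7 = -20.57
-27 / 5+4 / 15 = -77 / 15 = -5.13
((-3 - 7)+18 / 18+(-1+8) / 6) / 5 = -47 / 30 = -1.57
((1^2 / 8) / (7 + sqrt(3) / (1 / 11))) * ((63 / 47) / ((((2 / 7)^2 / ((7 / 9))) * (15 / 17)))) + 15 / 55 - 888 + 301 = -45722246269 / 77922240 + 448987 * sqrt(3) / 7083840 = -586.66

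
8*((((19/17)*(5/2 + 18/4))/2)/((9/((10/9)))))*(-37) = -196840/1377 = -142.95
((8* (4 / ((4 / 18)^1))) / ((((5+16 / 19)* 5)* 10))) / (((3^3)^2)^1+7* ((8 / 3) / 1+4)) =1368 / 2152475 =0.00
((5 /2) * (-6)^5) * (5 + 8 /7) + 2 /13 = -10866946 /91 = -119416.99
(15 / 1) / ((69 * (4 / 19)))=95 / 92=1.03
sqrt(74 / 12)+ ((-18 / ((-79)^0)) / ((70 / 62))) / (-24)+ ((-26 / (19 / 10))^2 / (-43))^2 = sqrt(222) / 6+ 662176008197 / 33734894060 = 22.11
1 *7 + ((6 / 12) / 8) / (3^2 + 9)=2017 / 288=7.00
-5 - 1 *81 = -86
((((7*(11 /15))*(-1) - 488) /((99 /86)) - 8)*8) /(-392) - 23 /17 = 9342779 /1237005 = 7.55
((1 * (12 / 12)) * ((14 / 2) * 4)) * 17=476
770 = 770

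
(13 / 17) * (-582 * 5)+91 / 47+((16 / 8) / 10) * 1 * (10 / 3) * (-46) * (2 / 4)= -5366143 / 2397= -2238.69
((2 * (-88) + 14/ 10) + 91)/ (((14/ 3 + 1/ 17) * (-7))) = 21318/ 8435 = 2.53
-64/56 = -1.14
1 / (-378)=-1 / 378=-0.00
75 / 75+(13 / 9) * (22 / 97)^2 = 90973 / 84681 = 1.07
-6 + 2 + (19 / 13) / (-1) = -5.46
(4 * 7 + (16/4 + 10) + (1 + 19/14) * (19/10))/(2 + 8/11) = 23859/1400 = 17.04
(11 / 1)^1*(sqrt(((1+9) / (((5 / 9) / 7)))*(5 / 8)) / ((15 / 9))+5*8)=99*sqrt(35) / 10+440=498.57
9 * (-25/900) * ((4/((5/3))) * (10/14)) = -3/7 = -0.43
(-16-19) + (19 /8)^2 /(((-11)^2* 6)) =-1625879 /46464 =-34.99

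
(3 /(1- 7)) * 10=-5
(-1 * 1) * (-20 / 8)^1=5 / 2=2.50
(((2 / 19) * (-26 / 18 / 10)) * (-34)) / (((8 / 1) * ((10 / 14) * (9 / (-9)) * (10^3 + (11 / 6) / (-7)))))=-10829 / 119668650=-0.00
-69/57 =-23/19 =-1.21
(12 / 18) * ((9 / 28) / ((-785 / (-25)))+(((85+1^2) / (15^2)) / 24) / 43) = 15737 / 2225475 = 0.01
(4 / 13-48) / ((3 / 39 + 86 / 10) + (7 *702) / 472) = -731600 / 292809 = -2.50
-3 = -3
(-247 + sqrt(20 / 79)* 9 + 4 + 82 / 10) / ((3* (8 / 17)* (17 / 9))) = -1761 / 20 + 27* sqrt(395) / 316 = -86.35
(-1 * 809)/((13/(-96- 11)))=86563/13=6658.69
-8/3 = -2.67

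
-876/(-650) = 438/325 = 1.35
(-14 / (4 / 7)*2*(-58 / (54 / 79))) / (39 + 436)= 112259 / 12825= 8.75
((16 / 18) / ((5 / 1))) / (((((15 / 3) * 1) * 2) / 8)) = 32 / 225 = 0.14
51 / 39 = 17 / 13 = 1.31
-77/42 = -11/6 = -1.83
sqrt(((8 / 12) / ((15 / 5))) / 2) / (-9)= -1 / 27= -0.04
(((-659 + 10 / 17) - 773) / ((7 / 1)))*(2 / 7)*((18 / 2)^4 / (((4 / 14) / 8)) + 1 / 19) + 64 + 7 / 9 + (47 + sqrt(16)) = -1528843807702 / 142443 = -10733021.68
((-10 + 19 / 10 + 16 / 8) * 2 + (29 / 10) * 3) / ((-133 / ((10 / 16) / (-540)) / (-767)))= 767 / 32832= 0.02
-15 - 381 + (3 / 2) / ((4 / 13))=-3129 / 8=-391.12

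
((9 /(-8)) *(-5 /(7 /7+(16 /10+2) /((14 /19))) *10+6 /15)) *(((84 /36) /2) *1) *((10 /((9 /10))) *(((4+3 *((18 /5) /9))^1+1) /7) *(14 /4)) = 904673 /2472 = 365.97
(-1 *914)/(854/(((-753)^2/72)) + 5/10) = -115165828/76665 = -1502.20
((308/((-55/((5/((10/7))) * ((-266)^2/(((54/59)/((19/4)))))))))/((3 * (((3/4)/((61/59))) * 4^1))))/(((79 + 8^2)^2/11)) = -444.76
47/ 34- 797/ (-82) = 7738/ 697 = 11.10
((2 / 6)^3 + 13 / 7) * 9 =358 / 21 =17.05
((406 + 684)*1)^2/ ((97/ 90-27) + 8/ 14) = -748503000/ 15971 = -46866.38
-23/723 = -0.03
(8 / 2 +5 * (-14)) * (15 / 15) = -66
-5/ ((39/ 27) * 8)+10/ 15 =73/ 312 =0.23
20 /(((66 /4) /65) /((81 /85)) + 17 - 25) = -14040 /5429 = -2.59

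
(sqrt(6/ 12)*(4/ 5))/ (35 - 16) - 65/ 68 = -65/ 68+2*sqrt(2)/ 95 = -0.93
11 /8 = 1.38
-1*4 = -4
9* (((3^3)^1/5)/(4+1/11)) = 297/25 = 11.88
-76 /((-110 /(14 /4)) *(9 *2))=133 /990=0.13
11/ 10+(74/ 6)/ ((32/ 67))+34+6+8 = 35963/ 480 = 74.92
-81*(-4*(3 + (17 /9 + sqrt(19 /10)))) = 162*sqrt(190) /5 + 1584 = 2030.60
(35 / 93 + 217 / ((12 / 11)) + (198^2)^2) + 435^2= 1537143040.29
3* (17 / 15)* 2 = 6.80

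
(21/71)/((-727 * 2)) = -21/103234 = -0.00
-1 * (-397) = 397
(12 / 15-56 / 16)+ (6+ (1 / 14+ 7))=10.37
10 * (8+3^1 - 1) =100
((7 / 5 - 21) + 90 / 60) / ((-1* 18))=181 / 180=1.01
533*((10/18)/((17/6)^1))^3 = 533000/132651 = 4.02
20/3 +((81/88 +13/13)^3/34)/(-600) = 30891788397/4634009600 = 6.67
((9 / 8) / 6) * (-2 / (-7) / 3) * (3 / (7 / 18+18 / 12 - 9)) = -27 / 3584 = -0.01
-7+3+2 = -2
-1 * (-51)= 51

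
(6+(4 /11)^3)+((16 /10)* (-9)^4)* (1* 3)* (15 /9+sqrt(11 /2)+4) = 78732* sqrt(22) /5+1187686226 /6655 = 252322.41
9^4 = 6561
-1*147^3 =-3176523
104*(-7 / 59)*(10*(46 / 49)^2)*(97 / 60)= -10673104 / 60711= -175.80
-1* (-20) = 20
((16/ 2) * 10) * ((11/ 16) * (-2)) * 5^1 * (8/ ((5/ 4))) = -3520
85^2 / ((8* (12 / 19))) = 137275 / 96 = 1429.95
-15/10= -3/2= -1.50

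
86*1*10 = 860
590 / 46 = 295 / 23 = 12.83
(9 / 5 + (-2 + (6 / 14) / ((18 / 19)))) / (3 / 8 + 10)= 212 / 8715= 0.02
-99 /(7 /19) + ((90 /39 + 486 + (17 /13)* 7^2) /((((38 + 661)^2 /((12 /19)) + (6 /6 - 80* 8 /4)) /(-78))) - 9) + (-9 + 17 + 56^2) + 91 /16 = 331715800243 /115503248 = 2871.92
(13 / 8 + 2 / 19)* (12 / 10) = 789 / 380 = 2.08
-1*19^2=-361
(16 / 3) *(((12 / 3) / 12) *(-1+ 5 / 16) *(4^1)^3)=-704 / 9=-78.22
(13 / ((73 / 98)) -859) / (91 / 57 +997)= -3501681 / 4155160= -0.84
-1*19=-19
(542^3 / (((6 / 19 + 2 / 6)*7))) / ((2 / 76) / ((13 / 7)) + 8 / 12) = 13449957713712 / 261331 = 51467134.45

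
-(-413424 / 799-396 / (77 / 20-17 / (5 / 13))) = 109101696 / 214931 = 507.61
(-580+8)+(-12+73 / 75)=-43727 / 75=-583.03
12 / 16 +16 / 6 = 41 / 12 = 3.42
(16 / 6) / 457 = 8 / 1371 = 0.01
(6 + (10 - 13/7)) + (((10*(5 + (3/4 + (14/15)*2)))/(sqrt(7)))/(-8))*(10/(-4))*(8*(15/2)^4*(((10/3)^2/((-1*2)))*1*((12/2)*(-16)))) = 99/7 + 321328125*sqrt(7)/7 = 121450629.57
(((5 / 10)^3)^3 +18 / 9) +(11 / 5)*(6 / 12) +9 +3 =38661 / 2560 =15.10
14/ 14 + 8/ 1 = 9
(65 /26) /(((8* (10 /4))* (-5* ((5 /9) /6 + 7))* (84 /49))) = -0.00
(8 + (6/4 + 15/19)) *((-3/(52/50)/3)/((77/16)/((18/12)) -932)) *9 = 527850/5505877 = 0.10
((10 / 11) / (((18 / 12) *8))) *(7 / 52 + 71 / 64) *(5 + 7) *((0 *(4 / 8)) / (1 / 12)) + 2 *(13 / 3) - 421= -1237 / 3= -412.33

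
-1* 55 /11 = -5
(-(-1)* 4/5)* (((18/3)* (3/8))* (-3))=-27/5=-5.40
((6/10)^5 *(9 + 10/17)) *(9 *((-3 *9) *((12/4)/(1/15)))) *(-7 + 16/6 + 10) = -28874961/625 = -46199.94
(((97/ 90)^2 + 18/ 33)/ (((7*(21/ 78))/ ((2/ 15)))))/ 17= 116311/ 16372125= 0.01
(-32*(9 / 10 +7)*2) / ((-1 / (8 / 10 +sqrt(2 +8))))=10112 / 25 +2528*sqrt(10) / 5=2003.33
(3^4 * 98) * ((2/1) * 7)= 111132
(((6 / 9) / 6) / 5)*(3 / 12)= 1 / 180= 0.01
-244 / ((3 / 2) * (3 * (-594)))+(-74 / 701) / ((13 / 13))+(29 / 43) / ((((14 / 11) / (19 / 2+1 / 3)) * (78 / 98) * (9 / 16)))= 12175855682 / 1047439107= 11.62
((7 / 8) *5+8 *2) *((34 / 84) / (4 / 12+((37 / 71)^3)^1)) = 991771381 / 57105440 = 17.37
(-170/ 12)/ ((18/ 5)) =-425/ 108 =-3.94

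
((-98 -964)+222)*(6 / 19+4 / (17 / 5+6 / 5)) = -435120 / 437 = -995.70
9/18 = 1/2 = 0.50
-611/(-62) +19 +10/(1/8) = 6749/62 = 108.85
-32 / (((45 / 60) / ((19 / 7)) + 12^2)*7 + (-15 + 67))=-2432 / 80707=-0.03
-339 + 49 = -290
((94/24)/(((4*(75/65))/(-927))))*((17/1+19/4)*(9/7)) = -49276539/2240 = -21998.45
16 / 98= 8 / 49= 0.16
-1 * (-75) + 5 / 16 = 1205 / 16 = 75.31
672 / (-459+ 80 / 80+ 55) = -672 / 403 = -1.67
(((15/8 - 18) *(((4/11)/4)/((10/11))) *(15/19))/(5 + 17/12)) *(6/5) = -3483/14630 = -0.24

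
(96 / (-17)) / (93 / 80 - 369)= 2560 / 166753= 0.02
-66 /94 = -0.70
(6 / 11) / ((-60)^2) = 1 / 6600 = 0.00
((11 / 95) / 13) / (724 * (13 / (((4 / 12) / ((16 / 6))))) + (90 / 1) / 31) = 31 / 262074410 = 0.00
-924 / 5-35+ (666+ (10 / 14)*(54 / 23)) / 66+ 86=-1095219 / 8855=-123.68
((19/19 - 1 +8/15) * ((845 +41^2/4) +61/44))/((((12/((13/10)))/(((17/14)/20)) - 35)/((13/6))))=160118036/12803175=12.51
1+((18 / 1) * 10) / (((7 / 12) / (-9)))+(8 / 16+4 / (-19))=-738377 / 266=-2775.85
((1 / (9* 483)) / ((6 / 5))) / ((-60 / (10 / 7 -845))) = 5905 / 2190888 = 0.00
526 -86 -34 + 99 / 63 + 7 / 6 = 408.74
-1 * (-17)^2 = -289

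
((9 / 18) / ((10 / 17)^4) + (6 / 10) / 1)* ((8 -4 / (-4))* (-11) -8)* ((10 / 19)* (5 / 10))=-10220747 / 76000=-134.48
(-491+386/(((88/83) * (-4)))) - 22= -106307/176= -604.02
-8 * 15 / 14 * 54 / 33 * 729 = -787320 / 77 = -10224.94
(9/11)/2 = 9/22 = 0.41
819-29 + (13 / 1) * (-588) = -6854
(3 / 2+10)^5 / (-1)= -6436343 / 32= -201135.72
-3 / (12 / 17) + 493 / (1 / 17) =33507 / 4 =8376.75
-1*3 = -3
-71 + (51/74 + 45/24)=-20257/296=-68.44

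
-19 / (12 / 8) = -38 / 3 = -12.67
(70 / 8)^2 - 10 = 1065 / 16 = 66.56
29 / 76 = 0.38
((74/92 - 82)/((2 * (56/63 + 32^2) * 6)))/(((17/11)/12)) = -369765/7213168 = -0.05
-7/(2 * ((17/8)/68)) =-112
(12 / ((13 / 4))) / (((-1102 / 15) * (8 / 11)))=-495 / 7163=-0.07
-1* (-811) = 811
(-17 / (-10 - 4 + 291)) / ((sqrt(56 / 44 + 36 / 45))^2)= -935 / 31578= -0.03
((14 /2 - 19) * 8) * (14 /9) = -448 /3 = -149.33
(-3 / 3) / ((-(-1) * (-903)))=1 / 903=0.00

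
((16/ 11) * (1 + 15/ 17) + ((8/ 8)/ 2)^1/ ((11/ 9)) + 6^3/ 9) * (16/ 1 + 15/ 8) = 131989/ 272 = 485.25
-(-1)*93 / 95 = 93 / 95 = 0.98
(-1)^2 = 1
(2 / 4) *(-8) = -4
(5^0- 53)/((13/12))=-48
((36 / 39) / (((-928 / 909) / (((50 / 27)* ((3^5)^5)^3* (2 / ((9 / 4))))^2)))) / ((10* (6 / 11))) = -62651609034297525822182985719224961391734737773659842083321120909959199000 / 377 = -166184639348269299263084800000000000000000000000000000000000000000000000.00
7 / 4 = 1.75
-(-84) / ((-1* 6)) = -14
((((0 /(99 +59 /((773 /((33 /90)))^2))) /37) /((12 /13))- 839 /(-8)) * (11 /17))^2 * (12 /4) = 255523323 /18496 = 13815.06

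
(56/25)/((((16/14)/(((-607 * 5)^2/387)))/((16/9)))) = 82935.41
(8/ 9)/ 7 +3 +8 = 701/ 63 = 11.13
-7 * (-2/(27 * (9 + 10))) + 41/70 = 22013/35910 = 0.61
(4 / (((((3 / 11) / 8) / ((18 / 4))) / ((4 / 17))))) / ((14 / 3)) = 3168 / 119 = 26.62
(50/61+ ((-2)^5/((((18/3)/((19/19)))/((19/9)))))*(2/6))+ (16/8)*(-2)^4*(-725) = -114645694/4941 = -23202.93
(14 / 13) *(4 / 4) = 14 / 13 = 1.08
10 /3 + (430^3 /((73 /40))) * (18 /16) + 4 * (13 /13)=49011171.72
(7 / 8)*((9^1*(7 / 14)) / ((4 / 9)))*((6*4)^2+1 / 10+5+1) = 3300507 / 640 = 5157.04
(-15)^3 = -3375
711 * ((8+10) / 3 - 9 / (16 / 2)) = 27729 / 8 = 3466.12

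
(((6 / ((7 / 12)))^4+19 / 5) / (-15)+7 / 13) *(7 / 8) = -873066581 / 1337700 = -652.66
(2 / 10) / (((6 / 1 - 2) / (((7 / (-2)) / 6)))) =-0.03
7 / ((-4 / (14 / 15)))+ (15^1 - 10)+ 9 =371 / 30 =12.37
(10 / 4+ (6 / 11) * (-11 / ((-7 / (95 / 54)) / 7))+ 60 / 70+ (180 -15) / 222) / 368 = 34163 / 857808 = 0.04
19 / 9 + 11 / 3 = 52 / 9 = 5.78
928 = 928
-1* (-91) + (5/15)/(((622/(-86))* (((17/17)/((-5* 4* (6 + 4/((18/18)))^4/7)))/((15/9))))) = 44782963/19593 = 2285.66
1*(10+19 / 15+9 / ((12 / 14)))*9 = 1959 / 10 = 195.90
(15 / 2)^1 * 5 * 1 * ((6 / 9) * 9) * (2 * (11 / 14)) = 2475 / 7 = 353.57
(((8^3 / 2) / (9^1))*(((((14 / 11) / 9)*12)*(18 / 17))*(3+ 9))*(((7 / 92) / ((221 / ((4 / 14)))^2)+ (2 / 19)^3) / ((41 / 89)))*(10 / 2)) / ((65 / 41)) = 91739782561792 / 18730878427547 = 4.90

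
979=979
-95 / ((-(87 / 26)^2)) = 8.48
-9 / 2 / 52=-9 / 104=-0.09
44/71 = 0.62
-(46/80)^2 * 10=-529/160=-3.31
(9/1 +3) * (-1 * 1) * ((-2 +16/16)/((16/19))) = 57/4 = 14.25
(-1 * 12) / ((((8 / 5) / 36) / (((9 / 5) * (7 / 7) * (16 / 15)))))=-2592 / 5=-518.40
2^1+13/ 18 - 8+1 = -77/ 18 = -4.28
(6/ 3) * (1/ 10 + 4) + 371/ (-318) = 211/ 30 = 7.03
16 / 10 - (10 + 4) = -62 / 5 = -12.40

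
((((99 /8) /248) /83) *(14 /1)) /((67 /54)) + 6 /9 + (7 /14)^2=7641337 /8274768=0.92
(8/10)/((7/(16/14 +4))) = 144/245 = 0.59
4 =4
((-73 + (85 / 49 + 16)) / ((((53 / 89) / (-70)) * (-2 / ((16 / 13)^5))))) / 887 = -1263596994560 / 122183986561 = -10.34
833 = 833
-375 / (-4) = 375 / 4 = 93.75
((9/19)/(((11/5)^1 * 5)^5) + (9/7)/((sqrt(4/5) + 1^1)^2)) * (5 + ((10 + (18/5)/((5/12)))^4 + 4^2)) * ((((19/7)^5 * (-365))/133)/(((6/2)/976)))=-5689825690.55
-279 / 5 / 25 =-279 / 125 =-2.23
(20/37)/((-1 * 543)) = -20/20091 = -0.00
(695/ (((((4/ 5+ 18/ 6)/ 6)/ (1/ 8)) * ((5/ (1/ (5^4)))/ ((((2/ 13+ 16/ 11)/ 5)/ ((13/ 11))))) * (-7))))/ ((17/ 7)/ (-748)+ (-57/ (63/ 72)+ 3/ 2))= 211002/ 7868154125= 0.00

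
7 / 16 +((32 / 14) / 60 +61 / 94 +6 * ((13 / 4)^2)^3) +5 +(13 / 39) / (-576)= 643705211701 / 90961920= 7076.64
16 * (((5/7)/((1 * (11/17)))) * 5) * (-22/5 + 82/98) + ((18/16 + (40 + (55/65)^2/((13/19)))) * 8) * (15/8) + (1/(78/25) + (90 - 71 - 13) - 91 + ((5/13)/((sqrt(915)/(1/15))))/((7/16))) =16 * sqrt(915)/249795 + 46396221545/198942744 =233.22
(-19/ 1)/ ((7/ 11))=-209/ 7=-29.86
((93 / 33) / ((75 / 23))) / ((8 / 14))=4991 / 3300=1.51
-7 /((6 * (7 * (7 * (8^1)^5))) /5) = -5 /1376256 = -0.00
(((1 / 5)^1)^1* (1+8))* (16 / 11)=144 / 55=2.62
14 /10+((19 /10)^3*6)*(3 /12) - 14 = -4623 /2000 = -2.31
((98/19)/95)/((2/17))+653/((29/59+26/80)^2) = 6567785787057/6702558845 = 979.89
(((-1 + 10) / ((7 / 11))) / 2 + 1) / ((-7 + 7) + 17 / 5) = 565 / 238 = 2.37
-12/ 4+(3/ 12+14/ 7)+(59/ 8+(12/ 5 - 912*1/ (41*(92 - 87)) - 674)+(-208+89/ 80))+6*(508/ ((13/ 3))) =-7373593/ 42640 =-172.93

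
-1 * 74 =-74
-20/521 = -0.04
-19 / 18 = -1.06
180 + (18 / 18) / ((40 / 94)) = 3647 / 20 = 182.35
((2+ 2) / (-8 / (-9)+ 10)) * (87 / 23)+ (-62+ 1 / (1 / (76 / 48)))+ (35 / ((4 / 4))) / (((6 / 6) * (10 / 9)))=-372277 / 13524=-27.53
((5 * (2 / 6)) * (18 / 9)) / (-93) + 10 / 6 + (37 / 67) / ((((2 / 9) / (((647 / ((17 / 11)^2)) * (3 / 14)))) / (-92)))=-501803640166 / 37815939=-13269.63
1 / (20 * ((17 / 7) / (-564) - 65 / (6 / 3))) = -987 / 641635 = -0.00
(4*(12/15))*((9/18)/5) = 8/25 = 0.32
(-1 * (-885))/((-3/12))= -3540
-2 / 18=-1 / 9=-0.11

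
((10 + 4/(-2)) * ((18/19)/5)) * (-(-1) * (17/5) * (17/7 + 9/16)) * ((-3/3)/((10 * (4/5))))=-10251/5320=-1.93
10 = 10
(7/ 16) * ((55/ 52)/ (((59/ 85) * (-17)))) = -1925/ 49088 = -0.04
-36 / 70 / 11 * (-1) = 18 / 385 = 0.05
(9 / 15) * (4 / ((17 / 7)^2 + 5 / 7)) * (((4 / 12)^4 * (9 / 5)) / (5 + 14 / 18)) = 49 / 35100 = 0.00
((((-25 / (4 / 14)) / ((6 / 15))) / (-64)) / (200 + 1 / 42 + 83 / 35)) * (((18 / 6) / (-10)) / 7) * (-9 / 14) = 10125 / 21761536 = 0.00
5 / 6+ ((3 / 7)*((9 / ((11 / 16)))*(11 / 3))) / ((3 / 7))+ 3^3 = 455 / 6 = 75.83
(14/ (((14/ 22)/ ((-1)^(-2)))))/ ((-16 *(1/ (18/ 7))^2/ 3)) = -2673/ 98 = -27.28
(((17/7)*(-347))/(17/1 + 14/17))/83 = -100283/176043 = -0.57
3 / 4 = 0.75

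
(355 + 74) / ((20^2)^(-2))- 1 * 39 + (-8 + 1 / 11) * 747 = 68634052.91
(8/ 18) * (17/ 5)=68/ 45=1.51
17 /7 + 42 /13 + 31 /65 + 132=62852 /455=138.14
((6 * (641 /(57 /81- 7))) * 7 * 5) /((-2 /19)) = 203102.74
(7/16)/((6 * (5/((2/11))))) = 7/2640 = 0.00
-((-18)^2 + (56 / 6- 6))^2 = -964324 / 9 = -107147.11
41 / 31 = 1.32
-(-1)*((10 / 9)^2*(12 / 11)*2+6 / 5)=3.89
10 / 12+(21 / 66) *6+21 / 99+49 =1143 / 22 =51.95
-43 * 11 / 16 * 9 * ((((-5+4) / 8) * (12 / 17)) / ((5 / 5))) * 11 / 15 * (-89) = -4167603 / 2720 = -1532.21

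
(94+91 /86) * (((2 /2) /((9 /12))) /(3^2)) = 5450 /387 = 14.08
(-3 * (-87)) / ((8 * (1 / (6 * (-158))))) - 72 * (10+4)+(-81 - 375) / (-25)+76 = -1592113 / 50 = -31842.26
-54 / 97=-0.56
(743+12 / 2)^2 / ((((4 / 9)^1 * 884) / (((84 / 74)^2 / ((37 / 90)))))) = 100197583605 / 22388626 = 4475.38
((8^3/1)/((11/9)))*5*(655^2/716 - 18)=2396949120/1969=1217343.38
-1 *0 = 0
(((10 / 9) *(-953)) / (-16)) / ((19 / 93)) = 147715 / 456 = 323.94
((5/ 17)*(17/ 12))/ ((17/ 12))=5/ 17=0.29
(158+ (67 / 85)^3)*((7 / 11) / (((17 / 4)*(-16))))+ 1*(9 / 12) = -168401733 / 229682750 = -0.73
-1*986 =-986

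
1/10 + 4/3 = 43/30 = 1.43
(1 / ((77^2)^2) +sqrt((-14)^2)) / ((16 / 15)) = 7382138625 / 562448656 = 13.13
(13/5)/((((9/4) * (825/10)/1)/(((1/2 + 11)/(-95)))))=-1196/705375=-0.00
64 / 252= 16 / 63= 0.25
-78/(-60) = 13/10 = 1.30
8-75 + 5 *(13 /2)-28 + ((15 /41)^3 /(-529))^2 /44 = -62.50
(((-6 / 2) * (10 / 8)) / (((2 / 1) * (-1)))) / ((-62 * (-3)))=5 / 496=0.01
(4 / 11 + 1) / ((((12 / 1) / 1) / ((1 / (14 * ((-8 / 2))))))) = -5 / 2464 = -0.00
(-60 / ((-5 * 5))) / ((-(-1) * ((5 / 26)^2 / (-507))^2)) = 1409582685888 / 3125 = 451066459.48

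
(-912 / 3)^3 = -28094464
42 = 42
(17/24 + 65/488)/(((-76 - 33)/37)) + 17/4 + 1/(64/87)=6796301/1276608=5.32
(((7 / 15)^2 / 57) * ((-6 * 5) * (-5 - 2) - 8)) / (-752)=-4949 / 4822200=-0.00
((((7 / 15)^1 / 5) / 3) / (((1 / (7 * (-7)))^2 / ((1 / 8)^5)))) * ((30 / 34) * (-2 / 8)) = -16807 / 33423360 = -0.00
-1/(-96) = 1/96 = 0.01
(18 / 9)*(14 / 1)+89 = 117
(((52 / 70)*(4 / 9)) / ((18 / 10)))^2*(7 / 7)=10816 / 321489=0.03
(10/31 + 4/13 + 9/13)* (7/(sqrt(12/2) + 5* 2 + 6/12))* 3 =12054/4309 - 1148* sqrt(6)/4309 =2.14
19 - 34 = -15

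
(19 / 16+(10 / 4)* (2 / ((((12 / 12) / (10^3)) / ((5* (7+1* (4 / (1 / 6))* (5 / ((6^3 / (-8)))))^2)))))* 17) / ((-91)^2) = 3597201539 / 10732176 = 335.18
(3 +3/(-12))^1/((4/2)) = 11/8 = 1.38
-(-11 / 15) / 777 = 11 / 11655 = 0.00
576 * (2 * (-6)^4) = 1492992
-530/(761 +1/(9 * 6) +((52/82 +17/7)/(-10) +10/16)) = -0.70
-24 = -24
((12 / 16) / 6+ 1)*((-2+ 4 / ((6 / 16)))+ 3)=105 / 8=13.12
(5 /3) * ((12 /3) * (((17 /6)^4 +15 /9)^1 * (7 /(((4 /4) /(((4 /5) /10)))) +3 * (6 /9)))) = 1370896 /1215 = 1128.31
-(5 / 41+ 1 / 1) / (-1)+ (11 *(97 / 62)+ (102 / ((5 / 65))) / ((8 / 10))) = 2129982 / 1271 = 1675.83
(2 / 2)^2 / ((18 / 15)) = 5 / 6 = 0.83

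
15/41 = 0.37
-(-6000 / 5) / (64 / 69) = 1293.75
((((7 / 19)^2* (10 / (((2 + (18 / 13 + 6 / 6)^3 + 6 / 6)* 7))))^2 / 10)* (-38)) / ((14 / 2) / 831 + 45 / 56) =-55031993987880 / 85766238658172873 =-0.00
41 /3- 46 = -97 /3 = -32.33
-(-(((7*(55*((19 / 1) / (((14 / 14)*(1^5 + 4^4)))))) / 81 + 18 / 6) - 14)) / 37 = -0.29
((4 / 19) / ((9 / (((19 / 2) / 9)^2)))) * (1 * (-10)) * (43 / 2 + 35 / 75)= -12521 / 2187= -5.73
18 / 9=2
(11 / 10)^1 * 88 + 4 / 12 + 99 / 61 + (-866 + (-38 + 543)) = -239953 / 915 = -262.24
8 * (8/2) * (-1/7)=-32/7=-4.57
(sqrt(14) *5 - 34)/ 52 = -17/ 26 + 5 *sqrt(14)/ 52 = -0.29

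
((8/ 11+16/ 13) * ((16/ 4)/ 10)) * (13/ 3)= 112/ 33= 3.39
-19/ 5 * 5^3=-475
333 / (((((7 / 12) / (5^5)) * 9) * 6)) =231250 / 7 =33035.71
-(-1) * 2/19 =2/19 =0.11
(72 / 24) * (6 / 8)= 9 / 4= 2.25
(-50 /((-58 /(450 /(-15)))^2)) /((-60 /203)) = 2625 /58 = 45.26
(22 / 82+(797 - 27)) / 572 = 2871 / 2132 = 1.35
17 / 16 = 1.06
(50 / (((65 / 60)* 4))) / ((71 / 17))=2550 / 923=2.76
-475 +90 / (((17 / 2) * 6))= -8045 / 17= -473.24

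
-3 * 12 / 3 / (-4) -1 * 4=-1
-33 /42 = -11 /14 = -0.79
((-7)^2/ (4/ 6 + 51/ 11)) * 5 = 231/ 5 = 46.20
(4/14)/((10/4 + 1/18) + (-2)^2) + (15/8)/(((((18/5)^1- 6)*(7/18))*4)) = -12123/26432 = -0.46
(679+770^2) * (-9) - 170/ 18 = -48079984/ 9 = -5342220.44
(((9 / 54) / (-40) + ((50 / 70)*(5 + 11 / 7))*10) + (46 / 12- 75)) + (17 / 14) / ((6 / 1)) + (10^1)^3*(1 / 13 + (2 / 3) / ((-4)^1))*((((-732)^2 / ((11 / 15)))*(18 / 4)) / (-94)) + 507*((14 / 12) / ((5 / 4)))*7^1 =49674642514087 / 15807792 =3142414.99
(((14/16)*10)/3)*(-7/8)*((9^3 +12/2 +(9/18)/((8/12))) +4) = -724955/384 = -1887.90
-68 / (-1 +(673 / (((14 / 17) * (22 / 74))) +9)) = -10472 / 424549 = -0.02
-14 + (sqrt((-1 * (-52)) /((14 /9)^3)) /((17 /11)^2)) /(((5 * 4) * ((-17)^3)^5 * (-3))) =-14 + 1089 * sqrt(182) /1621390913297220057786920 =-14.00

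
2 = 2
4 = 4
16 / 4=4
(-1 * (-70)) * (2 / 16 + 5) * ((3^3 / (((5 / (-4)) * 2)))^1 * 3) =-23247 / 2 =-11623.50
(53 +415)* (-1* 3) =-1404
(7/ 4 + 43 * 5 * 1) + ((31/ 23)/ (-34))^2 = 33137197/ 152881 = 216.75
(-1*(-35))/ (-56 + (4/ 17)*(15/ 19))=-11305/ 18028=-0.63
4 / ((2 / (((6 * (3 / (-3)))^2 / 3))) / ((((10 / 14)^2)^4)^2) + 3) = 3662109375000 / 35979512600851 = 0.10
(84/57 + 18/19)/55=46/1045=0.04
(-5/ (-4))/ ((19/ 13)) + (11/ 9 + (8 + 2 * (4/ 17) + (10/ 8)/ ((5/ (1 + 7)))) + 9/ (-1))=41257/ 11628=3.55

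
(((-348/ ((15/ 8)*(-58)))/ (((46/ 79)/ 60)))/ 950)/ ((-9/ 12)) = -5056/ 10925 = -0.46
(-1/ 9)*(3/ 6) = -1/ 18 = -0.06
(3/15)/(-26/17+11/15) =-51/203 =-0.25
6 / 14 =3 / 7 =0.43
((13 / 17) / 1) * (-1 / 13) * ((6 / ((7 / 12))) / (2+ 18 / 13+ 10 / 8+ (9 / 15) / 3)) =-6240 / 49861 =-0.13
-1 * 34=-34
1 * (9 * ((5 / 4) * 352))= 3960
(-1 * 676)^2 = 456976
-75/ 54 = -25/ 18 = -1.39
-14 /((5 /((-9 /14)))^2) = -81 /350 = -0.23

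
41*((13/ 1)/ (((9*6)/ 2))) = 533/ 27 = 19.74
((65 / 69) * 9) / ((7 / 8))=1560 / 161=9.69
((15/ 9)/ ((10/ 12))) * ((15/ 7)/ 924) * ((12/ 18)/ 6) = 5/ 9702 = 0.00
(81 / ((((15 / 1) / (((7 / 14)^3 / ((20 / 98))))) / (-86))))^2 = 3236358321 / 40000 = 80908.96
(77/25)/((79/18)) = 1386/1975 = 0.70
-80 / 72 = -10 / 9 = -1.11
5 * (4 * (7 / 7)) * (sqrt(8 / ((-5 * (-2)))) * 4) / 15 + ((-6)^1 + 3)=-3 + 32 * sqrt(5) / 15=1.77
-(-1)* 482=482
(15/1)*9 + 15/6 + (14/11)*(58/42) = 139.26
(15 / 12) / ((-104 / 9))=-45 / 416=-0.11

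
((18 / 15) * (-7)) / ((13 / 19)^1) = -798 / 65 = -12.28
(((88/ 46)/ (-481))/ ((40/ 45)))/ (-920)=99/ 20355920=0.00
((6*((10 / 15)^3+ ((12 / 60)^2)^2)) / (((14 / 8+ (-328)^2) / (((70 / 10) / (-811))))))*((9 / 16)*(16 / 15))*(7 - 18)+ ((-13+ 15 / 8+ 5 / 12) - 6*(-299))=46678752512982431 / 26175612975000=1783.29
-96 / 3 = -32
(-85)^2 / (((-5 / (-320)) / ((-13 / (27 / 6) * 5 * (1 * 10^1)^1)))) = -601120000 / 9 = -66791111.11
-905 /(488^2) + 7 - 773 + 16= -178608905 /238144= -750.00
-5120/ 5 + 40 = -984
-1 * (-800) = 800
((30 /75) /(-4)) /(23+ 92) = -1 /1150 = -0.00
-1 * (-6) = 6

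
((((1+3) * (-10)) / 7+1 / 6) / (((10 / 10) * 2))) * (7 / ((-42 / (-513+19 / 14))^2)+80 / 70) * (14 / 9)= -11968048961 / 2667168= -4487.17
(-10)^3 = -1000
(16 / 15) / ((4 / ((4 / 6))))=8 / 45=0.18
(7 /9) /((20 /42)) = 49 /30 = 1.63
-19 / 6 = -3.17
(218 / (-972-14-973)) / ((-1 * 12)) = 109 / 11754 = 0.01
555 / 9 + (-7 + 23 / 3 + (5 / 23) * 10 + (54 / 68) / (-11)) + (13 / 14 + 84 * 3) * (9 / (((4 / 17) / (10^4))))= 17476254187177 / 180642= 96745243.01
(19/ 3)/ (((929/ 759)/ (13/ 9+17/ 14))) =1610345/ 117054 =13.76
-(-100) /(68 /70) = 1750 /17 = 102.94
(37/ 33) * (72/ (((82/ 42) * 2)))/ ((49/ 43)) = 57276/ 3157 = 18.14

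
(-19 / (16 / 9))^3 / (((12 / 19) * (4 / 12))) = -95004009 / 16384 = -5798.58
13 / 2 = 6.50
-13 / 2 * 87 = -1131 / 2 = -565.50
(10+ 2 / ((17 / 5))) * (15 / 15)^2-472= -7844 / 17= -461.41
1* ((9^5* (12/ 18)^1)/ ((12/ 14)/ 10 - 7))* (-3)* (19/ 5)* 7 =54974619/ 121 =454335.69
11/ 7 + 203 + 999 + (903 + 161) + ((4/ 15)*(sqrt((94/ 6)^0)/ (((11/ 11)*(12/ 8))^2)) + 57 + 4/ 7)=2325.26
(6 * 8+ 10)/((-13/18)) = -1044/13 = -80.31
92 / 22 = 46 / 11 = 4.18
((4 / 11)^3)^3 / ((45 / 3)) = 0.00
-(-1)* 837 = 837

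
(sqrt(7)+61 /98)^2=61*sqrt(7) /49+70949 /9604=10.68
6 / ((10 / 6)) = 18 / 5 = 3.60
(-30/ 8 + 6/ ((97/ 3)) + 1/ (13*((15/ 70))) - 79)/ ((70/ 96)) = -4975732/ 44135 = -112.74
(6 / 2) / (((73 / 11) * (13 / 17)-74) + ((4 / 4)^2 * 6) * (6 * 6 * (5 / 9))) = 561 / 9551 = 0.06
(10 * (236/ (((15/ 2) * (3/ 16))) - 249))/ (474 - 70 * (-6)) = -3653/ 4023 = -0.91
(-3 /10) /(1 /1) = -3 /10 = -0.30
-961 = -961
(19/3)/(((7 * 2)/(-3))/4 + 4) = 2.24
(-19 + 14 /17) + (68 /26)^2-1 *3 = -41188 /2873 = -14.34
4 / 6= 2 / 3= 0.67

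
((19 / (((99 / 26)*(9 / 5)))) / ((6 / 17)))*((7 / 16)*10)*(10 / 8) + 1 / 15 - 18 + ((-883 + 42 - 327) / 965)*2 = 373092205 / 16508448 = 22.60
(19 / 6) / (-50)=-0.06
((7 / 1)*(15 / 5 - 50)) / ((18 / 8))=-1316 / 9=-146.22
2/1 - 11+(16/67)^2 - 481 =-2199354/4489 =-489.94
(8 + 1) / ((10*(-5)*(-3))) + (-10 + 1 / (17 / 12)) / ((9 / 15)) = -39347 / 2550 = -15.43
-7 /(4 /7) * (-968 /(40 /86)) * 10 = 254947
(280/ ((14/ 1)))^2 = 400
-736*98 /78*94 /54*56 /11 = -94920448 /11583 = -8194.81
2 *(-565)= -1130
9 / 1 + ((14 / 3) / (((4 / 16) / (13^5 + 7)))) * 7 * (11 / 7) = 228720827 / 3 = 76240275.67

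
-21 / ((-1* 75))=0.28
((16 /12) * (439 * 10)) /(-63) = -17560 /189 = -92.91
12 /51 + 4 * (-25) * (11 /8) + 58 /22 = -50351 /374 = -134.63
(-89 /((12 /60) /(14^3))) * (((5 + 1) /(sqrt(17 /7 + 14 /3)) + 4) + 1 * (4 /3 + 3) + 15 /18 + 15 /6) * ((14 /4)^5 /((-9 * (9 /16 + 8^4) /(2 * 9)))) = 24627229872 * sqrt(3129) /1953241 + 143658840920 /39327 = 4358213.13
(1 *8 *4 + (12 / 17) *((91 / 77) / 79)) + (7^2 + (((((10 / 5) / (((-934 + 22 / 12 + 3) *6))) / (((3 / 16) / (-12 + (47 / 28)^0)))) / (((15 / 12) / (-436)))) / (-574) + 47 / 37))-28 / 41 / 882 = 3238707899318282 / 39355886926125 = 82.29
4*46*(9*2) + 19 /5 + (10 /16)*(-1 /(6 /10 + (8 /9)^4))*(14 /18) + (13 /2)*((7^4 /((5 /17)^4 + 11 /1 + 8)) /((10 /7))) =992140337578527 /255038905648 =3890.15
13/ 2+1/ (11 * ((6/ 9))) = 6.64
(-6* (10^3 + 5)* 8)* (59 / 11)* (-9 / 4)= 6403860 / 11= 582169.09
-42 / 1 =-42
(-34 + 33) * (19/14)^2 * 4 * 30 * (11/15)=-7942/49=-162.08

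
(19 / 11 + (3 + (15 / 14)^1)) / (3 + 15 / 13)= 11609 / 8316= 1.40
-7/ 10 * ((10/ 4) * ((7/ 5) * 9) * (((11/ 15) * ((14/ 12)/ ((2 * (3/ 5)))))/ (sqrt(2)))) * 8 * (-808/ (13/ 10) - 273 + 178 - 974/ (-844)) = 14807512027 * sqrt(2)/ 329160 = 63619.47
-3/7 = -0.43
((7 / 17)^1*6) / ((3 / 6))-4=16 / 17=0.94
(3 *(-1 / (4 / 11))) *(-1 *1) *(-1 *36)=-297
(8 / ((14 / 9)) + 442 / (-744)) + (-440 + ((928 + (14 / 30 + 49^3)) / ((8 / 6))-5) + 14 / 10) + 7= 230456731 / 2604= 88501.05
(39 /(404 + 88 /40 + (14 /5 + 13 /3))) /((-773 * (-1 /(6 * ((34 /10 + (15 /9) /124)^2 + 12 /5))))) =1895900799 /184227544000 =0.01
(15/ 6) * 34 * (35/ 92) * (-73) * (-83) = 18025525/ 92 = 195929.62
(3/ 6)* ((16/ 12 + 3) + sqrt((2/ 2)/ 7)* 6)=3* sqrt(7)/ 7 + 13/ 6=3.30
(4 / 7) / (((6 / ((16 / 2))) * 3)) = 16 / 63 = 0.25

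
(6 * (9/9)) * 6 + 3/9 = 109/3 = 36.33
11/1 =11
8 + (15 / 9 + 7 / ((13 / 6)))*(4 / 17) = 6068 / 663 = 9.15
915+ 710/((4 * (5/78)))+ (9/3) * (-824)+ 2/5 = 6062/5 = 1212.40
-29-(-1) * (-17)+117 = 71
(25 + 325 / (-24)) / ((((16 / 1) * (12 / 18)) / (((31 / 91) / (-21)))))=-8525 / 489216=-0.02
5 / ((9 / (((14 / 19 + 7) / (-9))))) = -245 / 513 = -0.48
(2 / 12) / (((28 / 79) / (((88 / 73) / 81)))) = 0.01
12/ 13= 0.92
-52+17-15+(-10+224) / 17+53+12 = 469 / 17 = 27.59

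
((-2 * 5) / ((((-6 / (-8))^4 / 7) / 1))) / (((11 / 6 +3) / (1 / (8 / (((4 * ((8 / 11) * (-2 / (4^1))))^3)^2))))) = -75161927680 / 1387132263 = -54.19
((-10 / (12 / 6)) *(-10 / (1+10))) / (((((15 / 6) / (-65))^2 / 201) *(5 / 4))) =5435040 / 11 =494094.55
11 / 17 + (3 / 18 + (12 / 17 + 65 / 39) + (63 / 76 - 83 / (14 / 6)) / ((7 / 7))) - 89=-3270931 / 27132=-120.56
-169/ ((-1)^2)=-169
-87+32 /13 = -1099 /13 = -84.54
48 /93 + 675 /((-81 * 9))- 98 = -82369 /837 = -98.41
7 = 7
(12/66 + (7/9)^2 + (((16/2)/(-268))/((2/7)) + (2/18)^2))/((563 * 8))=41467/268875288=0.00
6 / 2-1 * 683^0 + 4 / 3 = 10 / 3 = 3.33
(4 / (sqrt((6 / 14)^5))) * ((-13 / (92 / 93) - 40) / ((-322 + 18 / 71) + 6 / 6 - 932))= 17008831 * sqrt(21) / 55234845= 1.41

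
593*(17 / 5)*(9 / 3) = 30243 / 5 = 6048.60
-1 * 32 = -32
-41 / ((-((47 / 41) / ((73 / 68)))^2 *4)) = 367280009 / 40857664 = 8.99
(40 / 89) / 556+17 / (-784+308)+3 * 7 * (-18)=-130946755 / 346388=-378.03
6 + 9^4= 6567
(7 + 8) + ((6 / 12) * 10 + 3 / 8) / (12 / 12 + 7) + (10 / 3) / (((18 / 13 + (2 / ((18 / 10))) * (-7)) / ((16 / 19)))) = 3463819 / 227392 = 15.23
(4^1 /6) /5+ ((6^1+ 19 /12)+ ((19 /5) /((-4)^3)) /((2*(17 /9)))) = 251359 /32640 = 7.70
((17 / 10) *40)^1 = 68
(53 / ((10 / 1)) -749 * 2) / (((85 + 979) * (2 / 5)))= -14927 / 4256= -3.51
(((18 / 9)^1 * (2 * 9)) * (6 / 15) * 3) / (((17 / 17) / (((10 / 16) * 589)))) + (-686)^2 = 486499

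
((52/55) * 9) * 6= 2808/55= 51.05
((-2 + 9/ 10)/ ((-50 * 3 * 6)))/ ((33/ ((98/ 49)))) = 1/ 13500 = 0.00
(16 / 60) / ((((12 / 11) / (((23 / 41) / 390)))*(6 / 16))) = 1012 / 1079325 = 0.00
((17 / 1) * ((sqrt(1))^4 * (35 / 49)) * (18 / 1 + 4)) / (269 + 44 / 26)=1430 / 1449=0.99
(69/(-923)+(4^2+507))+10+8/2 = 495582/923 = 536.93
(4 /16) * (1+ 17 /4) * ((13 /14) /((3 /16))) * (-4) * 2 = -52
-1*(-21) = 21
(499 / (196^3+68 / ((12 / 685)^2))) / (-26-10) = -499 / 279040121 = -0.00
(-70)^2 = 4900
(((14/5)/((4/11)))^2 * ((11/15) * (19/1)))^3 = 563779697.42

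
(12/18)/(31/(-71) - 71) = -0.01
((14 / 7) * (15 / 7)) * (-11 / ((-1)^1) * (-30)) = -9900 / 7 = -1414.29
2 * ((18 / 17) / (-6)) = -6 / 17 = -0.35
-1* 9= -9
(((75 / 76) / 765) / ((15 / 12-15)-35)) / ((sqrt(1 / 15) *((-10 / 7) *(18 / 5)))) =7 *sqrt(15) / 1360476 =0.00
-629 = -629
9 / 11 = 0.82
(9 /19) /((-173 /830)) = -7470 /3287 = -2.27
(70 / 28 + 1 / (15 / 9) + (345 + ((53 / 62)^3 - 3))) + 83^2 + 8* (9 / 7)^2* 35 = 64209224763 / 8341480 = 7697.58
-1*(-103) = 103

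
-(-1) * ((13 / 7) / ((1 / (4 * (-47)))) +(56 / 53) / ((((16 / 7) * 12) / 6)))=-517785 / 1484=-348.91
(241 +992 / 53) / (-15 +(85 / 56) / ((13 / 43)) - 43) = -10020920 / 2044157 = -4.90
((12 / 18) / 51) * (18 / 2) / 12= 1 / 102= 0.01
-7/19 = -0.37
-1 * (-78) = 78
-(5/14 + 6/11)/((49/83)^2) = -957571/369754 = -2.59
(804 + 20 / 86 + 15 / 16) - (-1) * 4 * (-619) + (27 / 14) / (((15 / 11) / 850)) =-2257197 / 4816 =-468.69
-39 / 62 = -0.63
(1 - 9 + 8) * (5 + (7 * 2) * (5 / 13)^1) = 0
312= 312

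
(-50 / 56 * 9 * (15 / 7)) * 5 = -16875 / 196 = -86.10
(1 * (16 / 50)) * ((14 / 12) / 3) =0.12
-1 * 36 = -36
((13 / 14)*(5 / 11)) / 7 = 65 / 1078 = 0.06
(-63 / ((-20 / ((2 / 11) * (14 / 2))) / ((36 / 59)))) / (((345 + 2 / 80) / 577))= 4.09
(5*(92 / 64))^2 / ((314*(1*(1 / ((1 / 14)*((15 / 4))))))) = 198375 / 4501504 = 0.04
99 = 99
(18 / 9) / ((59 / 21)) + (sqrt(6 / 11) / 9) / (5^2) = sqrt(66) / 2475 + 42 / 59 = 0.72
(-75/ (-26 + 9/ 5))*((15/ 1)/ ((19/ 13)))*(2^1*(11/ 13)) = 53.83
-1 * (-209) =209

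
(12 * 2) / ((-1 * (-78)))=4 / 13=0.31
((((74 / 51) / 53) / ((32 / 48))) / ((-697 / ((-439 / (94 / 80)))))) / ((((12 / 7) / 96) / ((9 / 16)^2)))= 46048905 / 118063436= 0.39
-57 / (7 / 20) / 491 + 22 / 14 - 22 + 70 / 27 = -1685941 / 92799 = -18.17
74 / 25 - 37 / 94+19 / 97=629657 / 227950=2.76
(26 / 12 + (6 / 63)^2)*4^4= 556.99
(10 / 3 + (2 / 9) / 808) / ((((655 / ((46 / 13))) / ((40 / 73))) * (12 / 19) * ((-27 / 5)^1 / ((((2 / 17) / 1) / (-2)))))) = 1557905 / 9153483651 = 0.00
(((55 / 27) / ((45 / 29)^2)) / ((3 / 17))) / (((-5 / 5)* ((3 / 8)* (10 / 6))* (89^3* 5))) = -1258136 / 578162701125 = -0.00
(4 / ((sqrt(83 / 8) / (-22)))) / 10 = -88 * sqrt(166) / 415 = -2.73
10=10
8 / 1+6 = 14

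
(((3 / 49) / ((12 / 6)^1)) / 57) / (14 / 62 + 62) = 31 / 3591798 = 0.00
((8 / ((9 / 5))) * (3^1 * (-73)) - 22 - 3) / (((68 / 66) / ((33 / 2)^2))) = -35877105 / 136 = -263802.24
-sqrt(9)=-3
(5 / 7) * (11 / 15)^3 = 1331 / 4725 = 0.28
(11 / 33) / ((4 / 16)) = 4 / 3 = 1.33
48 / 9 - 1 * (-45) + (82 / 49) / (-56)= 207049 / 4116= 50.30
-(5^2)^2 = -625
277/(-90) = -277/90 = -3.08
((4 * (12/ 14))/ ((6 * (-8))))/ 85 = -1/ 1190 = -0.00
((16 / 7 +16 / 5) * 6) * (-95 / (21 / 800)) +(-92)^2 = -5422064 / 49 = -110654.37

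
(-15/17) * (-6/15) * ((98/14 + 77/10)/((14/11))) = 693/170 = 4.08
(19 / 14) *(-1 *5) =-95 / 14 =-6.79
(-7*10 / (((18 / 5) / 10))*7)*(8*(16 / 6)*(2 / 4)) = -392000 / 27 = -14518.52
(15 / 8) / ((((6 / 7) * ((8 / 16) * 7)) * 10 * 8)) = 1 / 128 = 0.01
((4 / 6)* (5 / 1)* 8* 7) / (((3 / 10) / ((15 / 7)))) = 4000 / 3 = 1333.33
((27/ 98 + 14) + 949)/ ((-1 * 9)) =-10489/ 98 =-107.03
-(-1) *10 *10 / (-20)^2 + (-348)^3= -168576767 / 4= -42144191.75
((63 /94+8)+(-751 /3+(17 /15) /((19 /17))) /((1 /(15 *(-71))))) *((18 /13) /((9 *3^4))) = 474243229 /940329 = 504.34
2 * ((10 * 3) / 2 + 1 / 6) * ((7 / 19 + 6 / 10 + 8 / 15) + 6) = 194558 / 855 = 227.55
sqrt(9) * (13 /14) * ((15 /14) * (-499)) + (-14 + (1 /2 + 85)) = -277901 /196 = -1417.86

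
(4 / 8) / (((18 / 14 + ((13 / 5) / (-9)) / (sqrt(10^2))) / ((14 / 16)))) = 11025 / 31672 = 0.35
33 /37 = 0.89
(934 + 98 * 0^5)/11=934/11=84.91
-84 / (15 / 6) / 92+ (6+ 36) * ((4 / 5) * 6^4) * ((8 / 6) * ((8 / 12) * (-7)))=-31159338 / 115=-270950.77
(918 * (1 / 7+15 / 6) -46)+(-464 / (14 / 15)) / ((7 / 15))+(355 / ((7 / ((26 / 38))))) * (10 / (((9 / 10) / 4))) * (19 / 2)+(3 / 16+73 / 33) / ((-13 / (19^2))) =16042212895 / 1009008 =15898.99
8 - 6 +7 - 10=-1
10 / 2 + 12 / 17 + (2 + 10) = 301 / 17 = 17.71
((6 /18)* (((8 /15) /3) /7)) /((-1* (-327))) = 8 /309015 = 0.00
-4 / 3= -1.33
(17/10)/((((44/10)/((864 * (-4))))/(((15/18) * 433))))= -5299920/11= -481810.91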